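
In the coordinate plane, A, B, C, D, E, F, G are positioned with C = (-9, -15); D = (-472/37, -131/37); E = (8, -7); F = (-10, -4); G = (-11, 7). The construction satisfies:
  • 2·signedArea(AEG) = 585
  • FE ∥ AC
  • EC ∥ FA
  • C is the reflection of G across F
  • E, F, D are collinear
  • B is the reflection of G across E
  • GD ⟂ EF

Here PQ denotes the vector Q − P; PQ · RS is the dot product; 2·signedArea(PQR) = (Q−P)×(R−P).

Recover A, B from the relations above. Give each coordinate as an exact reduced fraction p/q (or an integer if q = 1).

1. A_x = -27  [FE ∥ AC ∩ EC ∥ FA]
2. A_y = -12  [FE ∥ AC ∩ EC ∥ FA]
   → A = (-27, -12)
3. B_x = 27  [B is the reflection of G across E]
4. B_y = -21  [B is the reflection of G across E]
   → B = (27, -21)

A = (-27, -12)
B = (27, -21)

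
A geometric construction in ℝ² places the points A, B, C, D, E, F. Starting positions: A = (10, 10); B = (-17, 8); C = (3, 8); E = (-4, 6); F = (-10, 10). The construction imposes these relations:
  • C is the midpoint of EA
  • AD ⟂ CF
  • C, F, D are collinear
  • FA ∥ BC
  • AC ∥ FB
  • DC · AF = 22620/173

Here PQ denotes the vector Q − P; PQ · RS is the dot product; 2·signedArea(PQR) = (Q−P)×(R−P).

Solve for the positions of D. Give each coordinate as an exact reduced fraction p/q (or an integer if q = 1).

D = (1650/173, 1210/173)

1. D_x = 1650/173  [C, F, D are collinear ∩ AD ⟂ CF]
2. D_y = 1210/173  [C, F, D are collinear ∩ AD ⟂ CF]
   → D = (1650/173, 1210/173)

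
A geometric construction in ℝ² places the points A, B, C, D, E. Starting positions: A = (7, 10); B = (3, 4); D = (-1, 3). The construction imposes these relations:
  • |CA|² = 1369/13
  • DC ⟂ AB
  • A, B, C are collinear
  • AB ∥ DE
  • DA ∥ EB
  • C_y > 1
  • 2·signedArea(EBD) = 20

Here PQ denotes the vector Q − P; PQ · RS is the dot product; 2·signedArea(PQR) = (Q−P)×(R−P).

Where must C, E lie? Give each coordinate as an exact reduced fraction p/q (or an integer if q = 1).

C = (17/13, 19/13)
E = (-5, -3)

1. C_x = 17/13  [A, B, C are collinear ∩ DC ⟂ AB]
2. C_y = 19/13  [A, B, C are collinear ∩ DC ⟂ AB]
   → C = (17/13, 19/13)
3. E_x = -5  [DA ∥ EB ∩ AB ∥ DE]
4. E_y = -3  [DA ∥ EB ∩ AB ∥ DE]
   → E = (-5, -3)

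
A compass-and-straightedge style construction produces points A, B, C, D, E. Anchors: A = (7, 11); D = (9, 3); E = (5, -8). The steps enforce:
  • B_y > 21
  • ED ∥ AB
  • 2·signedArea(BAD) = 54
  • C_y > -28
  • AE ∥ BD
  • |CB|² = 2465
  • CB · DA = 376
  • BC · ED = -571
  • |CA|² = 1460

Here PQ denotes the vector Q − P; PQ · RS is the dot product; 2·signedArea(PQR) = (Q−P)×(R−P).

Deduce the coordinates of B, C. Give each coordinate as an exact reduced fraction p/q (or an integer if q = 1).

B = (11, 22)
C = (3, -27)

1. B_x = 11  [AE ∥ BD ∩ ED ∥ AB]
2. B_y = 22  [AE ∥ BD ∩ ED ∥ AB]
   → B = (11, 22)
3. C_x = 3  [CB · DA = 376 ∩ BC · ED = -571]
4. C_y = -27  [CB · DA = 376 ∩ BC · ED = -571]
   → C = (3, -27)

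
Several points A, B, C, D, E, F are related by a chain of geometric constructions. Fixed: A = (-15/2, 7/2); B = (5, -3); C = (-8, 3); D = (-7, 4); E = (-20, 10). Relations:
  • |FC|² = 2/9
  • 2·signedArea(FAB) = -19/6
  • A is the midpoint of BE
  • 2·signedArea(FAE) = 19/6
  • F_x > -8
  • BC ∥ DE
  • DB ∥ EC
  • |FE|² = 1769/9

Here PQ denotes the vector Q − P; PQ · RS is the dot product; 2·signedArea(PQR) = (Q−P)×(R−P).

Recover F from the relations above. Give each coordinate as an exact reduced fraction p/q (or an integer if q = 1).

F = (-23/3, 10/3)

1. F_x = -23/3  [line -13/2·x + -25/2·y + -49/6 = 0 ∩ |FE|² = 1769/9]
2. F_y = 10/3  [line -13/2·x + -25/2·y + -49/6 = 0 ∩ |FE|² = 1769/9]
   → F = (-23/3, 10/3)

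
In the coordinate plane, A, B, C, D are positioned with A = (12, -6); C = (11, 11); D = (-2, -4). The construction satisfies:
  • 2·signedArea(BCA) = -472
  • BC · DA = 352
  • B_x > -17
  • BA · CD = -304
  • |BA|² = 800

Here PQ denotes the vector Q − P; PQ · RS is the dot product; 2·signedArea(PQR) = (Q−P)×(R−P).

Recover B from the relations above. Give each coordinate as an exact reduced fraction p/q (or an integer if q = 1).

B = (-16, -2)

1. B_x = -16  [2·signedArea(BCA) = -472 ∩ BA · CD = -304]
2. B_y = -2  [2·signedArea(BCA) = -472 ∩ BA · CD = -304]
   → B = (-16, -2)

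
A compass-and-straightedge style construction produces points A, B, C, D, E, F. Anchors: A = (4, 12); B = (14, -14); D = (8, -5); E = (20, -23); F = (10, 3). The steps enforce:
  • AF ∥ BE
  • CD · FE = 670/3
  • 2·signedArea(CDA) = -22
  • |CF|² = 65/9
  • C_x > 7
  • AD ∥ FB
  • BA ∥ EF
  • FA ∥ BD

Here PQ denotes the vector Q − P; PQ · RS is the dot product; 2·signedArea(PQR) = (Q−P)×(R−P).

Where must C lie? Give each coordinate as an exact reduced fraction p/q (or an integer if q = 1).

C = (22/3, 10/3)

1. C_x = 22/3  [2·signedArea(CDA) = -22 ∩ CD · FE = 670/3]
2. C_y = 10/3  [2·signedArea(CDA) = -22 ∩ CD · FE = 670/3]
   → C = (22/3, 10/3)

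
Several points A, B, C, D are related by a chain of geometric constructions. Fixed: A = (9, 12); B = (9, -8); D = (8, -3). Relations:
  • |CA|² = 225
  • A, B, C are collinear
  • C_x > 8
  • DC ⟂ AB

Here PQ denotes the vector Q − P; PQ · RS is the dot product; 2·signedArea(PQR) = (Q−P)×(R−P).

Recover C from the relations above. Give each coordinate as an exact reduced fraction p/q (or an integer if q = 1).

1. C_x = 9  [A, B, C are collinear ∩ DC ⟂ AB]
2. C_y = -3  [A, B, C are collinear ∩ DC ⟂ AB]
   → C = (9, -3)

C = (9, -3)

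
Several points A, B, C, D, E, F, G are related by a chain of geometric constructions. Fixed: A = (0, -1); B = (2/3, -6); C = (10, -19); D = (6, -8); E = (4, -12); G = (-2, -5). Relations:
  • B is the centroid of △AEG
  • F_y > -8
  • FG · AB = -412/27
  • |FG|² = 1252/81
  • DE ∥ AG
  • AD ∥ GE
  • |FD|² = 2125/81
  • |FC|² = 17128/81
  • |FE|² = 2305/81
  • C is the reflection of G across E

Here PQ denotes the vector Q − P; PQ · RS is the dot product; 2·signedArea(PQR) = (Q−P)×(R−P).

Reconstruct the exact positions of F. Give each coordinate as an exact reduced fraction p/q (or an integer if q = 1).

1. F_x = 8/9  [line -2/3·x + 5·y + 1051/27 = 0 ∩ |FG|² = 1252/81]
2. F_y = -23/3  [line -2/3·x + 5·y + 1051/27 = 0 ∩ |FG|² = 1252/81]
   → F = (8/9, -23/3)

F = (8/9, -23/3)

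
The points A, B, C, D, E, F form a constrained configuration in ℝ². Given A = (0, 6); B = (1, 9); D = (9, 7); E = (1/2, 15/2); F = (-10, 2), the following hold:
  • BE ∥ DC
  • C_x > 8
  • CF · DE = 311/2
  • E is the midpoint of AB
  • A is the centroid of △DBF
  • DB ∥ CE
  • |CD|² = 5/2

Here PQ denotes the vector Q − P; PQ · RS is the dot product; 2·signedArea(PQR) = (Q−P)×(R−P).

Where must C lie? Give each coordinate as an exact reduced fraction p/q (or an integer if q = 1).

1. C_x = 17/2  [DB ∥ CE ∩ BE ∥ DC]
2. C_y = 11/2  [DB ∥ CE ∩ BE ∥ DC]
   → C = (17/2, 11/2)

C = (17/2, 11/2)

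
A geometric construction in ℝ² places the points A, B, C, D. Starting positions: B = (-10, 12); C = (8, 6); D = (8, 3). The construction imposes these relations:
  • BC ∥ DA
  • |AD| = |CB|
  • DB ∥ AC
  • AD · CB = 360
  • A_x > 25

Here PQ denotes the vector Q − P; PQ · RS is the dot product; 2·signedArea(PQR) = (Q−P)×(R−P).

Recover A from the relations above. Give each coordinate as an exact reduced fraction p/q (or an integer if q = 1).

1. A_x = 26  [DB ∥ AC ∩ BC ∥ DA]
2. A_y = -3  [DB ∥ AC ∩ BC ∥ DA]
   → A = (26, -3)

A = (26, -3)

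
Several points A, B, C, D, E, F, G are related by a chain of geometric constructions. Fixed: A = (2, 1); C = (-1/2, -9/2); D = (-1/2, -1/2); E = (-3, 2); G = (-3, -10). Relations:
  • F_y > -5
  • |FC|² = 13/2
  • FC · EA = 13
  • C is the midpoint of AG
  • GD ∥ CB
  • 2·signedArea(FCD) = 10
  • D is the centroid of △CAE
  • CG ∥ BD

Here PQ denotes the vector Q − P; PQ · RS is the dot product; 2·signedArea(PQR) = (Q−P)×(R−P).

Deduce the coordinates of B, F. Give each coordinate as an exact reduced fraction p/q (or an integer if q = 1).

1. B_x = 2  [CG ∥ BD ∩ GD ∥ CB]
2. B_y = 5  [CG ∥ BD ∩ GD ∥ CB]
   → B = (2, 5)
3. F_x = -3  [2·signedArea(FCD) = 10 ∩ FC · EA = 13]
4. F_y = -4  [2·signedArea(FCD) = 10 ∩ FC · EA = 13]
   → F = (-3, -4)

B = (2, 5)
F = (-3, -4)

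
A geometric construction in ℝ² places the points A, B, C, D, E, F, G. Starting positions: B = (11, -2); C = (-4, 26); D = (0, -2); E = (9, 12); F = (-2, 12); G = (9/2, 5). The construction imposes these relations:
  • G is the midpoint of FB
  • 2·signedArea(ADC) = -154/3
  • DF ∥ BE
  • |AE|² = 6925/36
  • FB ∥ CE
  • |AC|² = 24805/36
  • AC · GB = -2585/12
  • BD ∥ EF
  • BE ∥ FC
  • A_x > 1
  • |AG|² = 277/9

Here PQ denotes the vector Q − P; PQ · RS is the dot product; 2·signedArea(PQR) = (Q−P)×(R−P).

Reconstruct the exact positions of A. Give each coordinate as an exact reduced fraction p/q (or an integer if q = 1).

1. A_x = 3/2  [2·signedArea(ADC) = -154/3 ∩ AC · GB = -2585/12]
2. A_y = 1/3  [2·signedArea(ADC) = -154/3 ∩ AC · GB = -2585/12]
   → A = (3/2, 1/3)

A = (3/2, 1/3)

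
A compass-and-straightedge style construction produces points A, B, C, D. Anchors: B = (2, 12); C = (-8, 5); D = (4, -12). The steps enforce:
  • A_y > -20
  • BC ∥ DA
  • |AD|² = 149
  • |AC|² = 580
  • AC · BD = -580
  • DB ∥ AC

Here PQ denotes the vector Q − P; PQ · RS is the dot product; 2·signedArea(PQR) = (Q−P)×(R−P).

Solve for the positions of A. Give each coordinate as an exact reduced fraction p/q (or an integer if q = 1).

1. A_x = -6  [DB ∥ AC ∩ BC ∥ DA]
2. A_y = -19  [DB ∥ AC ∩ BC ∥ DA]
   → A = (-6, -19)

A = (-6, -19)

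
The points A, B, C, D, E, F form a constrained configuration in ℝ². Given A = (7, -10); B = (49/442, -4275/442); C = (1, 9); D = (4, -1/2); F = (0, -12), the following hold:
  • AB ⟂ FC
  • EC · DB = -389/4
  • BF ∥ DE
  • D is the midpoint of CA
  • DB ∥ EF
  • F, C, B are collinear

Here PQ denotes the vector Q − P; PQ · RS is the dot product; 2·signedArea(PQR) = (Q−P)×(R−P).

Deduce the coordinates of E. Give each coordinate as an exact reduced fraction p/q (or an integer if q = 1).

E = (1719/442, -625/221)

1. E_x = 1719/442  [DB ∥ EF ∩ BF ∥ DE]
2. E_y = -625/221  [DB ∥ EF ∩ BF ∥ DE]
   → E = (1719/442, -625/221)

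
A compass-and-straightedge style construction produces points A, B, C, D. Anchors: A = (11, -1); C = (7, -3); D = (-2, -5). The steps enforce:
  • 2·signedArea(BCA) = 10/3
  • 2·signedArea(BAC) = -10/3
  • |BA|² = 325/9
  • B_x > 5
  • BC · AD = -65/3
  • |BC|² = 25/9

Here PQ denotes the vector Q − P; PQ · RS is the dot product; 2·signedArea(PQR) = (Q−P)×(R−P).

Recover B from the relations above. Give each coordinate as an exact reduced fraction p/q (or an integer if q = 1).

B = (16/3, -3)

1. B_x = 16/3  [2·signedArea(BAC) = -10/3 ∩ BC · AD = -65/3]
2. B_y = -3  [2·signedArea(BAC) = -10/3 ∩ BC · AD = -65/3]
   → B = (16/3, -3)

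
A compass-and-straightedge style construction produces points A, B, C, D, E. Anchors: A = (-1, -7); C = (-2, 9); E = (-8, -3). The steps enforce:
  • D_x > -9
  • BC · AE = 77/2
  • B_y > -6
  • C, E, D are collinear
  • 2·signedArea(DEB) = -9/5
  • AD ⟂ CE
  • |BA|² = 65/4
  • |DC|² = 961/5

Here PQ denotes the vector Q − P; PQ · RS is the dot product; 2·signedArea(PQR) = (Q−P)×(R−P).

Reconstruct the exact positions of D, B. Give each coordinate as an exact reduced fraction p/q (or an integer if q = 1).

1. D_x = -41/5  [C, E, D are collinear ∩ AD ⟂ CE]
2. D_y = -17/5  [C, E, D are collinear ∩ AD ⟂ CE]
   → D = (-41/5, -17/5)
3. B_x = -9/2  [BC · AE = 77/2 ∩ 2·signedArea(DEB) = -9/5]
4. B_y = -5  [BC · AE = 77/2 ∩ 2·signedArea(DEB) = -9/5]
   → B = (-9/2, -5)

B = (-9/2, -5)
D = (-41/5, -17/5)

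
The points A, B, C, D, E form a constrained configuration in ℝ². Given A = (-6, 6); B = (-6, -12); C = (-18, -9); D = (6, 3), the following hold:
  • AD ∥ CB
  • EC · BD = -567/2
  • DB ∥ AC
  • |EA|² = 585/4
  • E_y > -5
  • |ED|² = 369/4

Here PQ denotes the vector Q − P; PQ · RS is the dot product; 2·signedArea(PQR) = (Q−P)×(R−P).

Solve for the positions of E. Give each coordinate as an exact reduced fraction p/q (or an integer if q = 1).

E = (0, -9/2)

1. E_x = 0  [line -12·x + -15·y + -135/2 = 0 ∩ |ED|² = 369/4]
2. E_y = -9/2  [line -12·x + -15·y + -135/2 = 0 ∩ |ED|² = 369/4]
   → E = (0, -9/2)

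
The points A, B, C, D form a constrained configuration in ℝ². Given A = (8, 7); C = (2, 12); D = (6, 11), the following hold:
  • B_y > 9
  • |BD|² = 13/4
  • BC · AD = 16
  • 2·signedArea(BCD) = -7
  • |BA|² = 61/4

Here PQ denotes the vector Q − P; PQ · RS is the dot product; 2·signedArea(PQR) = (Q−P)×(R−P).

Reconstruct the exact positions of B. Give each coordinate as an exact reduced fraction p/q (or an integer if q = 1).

1. B_x = 5  [2·signedArea(BCD) = -7 ∩ BC · AD = 16]
2. B_y = 19/2  [2·signedArea(BCD) = -7 ∩ BC · AD = 16]
   → B = (5, 19/2)

B = (5, 19/2)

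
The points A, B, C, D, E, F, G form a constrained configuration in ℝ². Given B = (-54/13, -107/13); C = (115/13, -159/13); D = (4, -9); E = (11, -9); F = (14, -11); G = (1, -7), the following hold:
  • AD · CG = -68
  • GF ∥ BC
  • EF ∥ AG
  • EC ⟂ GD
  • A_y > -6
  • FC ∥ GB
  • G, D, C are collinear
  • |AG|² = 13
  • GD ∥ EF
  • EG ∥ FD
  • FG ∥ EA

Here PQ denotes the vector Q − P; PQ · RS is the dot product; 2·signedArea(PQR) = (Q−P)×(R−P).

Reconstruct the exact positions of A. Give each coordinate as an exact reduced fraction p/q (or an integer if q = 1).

A = (-2, -5)

1. A_x = -2  [EF ∥ AG ∩ FG ∥ EA]
2. A_y = -5  [EF ∥ AG ∩ FG ∥ EA]
   → A = (-2, -5)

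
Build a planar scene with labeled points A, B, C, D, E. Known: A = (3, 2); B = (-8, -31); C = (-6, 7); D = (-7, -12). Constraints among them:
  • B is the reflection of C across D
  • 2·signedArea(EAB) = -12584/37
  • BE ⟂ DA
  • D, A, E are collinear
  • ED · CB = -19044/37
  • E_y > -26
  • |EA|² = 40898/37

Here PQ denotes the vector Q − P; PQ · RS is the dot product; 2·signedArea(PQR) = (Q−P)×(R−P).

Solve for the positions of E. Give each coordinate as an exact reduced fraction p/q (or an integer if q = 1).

E = (-604/37, -927/37)

1. E_x = -604/37  [D, A, E are collinear ∩ BE ⟂ DA]
2. E_y = -927/37  [D, A, E are collinear ∩ BE ⟂ DA]
   → E = (-604/37, -927/37)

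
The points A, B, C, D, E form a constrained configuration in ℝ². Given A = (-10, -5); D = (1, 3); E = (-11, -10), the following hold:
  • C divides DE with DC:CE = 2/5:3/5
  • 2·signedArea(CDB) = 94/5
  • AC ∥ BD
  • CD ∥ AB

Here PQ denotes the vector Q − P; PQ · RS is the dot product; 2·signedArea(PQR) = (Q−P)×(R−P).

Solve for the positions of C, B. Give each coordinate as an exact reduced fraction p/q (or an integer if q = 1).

B = (-26/5, 1/5)
C = (-19/5, -11/5)

1. C_x = -19/5  [C divides DE with DC:CE = 2/5:3/5]
2. C_y = -11/5  [C divides DE with DC:CE = 2/5:3/5]
   → C = (-19/5, -11/5)
3. B_x = -26/5  [AC ∥ BD ∩ CD ∥ AB]
4. B_y = 1/5  [AC ∥ BD ∩ CD ∥ AB]
   → B = (-26/5, 1/5)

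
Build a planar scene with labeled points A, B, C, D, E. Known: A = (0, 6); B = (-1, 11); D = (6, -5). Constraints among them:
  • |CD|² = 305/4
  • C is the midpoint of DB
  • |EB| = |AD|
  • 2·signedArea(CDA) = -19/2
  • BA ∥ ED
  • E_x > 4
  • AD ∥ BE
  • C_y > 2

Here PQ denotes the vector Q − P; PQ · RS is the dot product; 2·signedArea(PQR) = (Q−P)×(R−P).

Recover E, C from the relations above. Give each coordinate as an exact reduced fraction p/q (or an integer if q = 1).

1. E_x = 5  [BA ∥ ED ∩ AD ∥ BE]
2. E_y = 0  [BA ∥ ED ∩ AD ∥ BE]
   → E = (5, 0)
3. C_x = 5/2  [C is the midpoint of DB]
4. C_y = 3  [C is the midpoint of DB]
   → C = (5/2, 3)

C = (5/2, 3)
E = (5, 0)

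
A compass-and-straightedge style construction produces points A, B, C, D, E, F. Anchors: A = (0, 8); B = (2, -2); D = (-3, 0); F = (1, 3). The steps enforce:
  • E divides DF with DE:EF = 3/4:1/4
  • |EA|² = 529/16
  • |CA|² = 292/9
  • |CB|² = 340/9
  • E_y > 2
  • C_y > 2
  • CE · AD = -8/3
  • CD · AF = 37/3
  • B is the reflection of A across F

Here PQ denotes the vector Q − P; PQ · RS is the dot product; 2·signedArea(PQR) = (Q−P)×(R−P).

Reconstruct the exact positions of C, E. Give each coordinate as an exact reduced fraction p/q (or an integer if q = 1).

C = (-2, 8/3)
E = (0, 9/4)

1. E_x = 0  [E divides DF with DE:EF = 3/4:1/4]
2. E_y = 9/4  [E divides DF with DE:EF = 3/4:1/4]
   → E = (0, 9/4)
3. C_x = -2  [CD · AF = 37/3 ∩ CE · AD = -8/3]
4. C_y = 8/3  [CD · AF = 37/3 ∩ CE · AD = -8/3]
   → C = (-2, 8/3)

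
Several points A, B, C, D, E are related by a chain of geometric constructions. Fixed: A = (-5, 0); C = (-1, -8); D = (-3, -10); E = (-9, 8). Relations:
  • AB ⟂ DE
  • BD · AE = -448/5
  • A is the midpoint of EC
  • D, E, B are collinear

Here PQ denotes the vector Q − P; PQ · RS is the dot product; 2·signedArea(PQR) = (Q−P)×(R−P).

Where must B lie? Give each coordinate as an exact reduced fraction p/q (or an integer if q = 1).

B = (-31/5, -2/5)

1. B_x = -31/5  [D, E, B are collinear ∩ AB ⟂ DE]
2. B_y = -2/5  [D, E, B are collinear ∩ AB ⟂ DE]
   → B = (-31/5, -2/5)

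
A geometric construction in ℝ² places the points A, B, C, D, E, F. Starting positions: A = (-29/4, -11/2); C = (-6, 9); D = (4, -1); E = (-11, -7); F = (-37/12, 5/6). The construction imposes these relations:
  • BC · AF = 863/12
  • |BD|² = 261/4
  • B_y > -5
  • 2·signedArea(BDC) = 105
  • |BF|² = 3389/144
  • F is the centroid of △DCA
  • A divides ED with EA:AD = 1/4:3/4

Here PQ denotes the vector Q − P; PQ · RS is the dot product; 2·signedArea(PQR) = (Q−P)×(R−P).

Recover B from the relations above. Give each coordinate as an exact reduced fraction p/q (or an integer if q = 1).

B = (-7/2, -4)

1. B_x = -7/2  [2·signedArea(BDC) = 105 ∩ BC · AF = 863/12]
2. B_y = -4  [2·signedArea(BDC) = 105 ∩ BC · AF = 863/12]
   → B = (-7/2, -4)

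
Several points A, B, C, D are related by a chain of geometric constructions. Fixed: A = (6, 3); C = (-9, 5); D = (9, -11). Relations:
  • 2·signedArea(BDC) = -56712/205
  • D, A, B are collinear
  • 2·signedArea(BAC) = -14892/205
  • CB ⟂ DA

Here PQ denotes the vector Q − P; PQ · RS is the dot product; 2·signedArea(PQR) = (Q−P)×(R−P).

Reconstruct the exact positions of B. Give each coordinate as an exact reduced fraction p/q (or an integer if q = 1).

1. B_x = 1011/205  [D, A, B are collinear ∩ CB ⟂ DA]
2. B_y = 1637/205  [D, A, B are collinear ∩ CB ⟂ DA]
   → B = (1011/205, 1637/205)

B = (1011/205, 1637/205)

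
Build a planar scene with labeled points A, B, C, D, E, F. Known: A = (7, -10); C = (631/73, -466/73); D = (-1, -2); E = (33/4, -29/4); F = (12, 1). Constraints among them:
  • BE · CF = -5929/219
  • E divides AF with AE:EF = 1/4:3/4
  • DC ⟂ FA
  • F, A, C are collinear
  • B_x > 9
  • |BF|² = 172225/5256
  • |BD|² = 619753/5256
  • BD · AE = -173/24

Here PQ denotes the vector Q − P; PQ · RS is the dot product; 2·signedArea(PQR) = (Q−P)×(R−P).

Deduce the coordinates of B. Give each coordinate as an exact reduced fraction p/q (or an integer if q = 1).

1. B_x = 8437/876  [line -245/73·x + -539/73·y + 539/438 = 0 ∩ |BD|² = 619753/5256]
2. B_y = -3689/876  [line -245/73·x + -539/73·y + 539/438 = 0 ∩ |BD|² = 619753/5256]
   → B = (8437/876, -3689/876)

B = (8437/876, -3689/876)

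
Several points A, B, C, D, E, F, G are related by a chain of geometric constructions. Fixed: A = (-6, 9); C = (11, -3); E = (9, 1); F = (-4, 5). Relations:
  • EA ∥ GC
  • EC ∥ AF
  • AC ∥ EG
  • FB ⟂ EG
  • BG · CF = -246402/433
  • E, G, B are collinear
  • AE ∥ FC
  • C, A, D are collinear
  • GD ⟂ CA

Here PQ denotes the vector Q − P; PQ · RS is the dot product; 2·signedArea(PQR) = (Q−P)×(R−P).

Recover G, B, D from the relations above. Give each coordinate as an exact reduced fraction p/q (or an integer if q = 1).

B = (-676/433, 3661/433)
D = (10730/433, -5511/433)
G = (26, -11)

1. G_x = 26  [EA ∥ GC ∩ AC ∥ EG]
2. G_y = -11  [EA ∥ GC ∩ AC ∥ EG]
   → G = (26, -11)
3. B_x = -676/433  [E, G, B are collinear ∩ FB ⟂ EG]
4. B_y = 3661/433  [E, G, B are collinear ∩ FB ⟂ EG]
   → B = (-676/433, 3661/433)
5. D_x = 10730/433  [C, A, D are collinear ∩ GD ⟂ CA]
6. D_y = -5511/433  [C, A, D are collinear ∩ GD ⟂ CA]
   → D = (10730/433, -5511/433)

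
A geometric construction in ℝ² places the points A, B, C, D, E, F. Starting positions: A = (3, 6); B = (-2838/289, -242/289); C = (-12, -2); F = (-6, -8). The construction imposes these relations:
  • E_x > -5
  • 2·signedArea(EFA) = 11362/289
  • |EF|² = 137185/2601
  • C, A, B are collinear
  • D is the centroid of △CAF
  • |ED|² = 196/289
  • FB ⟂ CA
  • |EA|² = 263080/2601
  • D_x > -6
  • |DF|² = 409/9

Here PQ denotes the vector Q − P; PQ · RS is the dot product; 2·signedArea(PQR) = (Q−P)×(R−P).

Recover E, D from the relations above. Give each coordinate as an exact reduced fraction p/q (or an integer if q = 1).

D = (-5, -4/3)
E = (-1235/289, -820/867)

1. E_x = -1235/289  [line -14·x + 9·y + -14830/289 = 0 ∩ |EF|² = 137185/2601]
2. E_y = -820/867  [line -14·x + 9·y + -14830/289 = 0 ∩ |EF|² = 137185/2601]
   → E = (-1235/289, -820/867)
3. D_x = -5  [D is the centroid of △CAF]
4. D_y = -4/3  [D is the centroid of △CAF]
   → D = (-5, -4/3)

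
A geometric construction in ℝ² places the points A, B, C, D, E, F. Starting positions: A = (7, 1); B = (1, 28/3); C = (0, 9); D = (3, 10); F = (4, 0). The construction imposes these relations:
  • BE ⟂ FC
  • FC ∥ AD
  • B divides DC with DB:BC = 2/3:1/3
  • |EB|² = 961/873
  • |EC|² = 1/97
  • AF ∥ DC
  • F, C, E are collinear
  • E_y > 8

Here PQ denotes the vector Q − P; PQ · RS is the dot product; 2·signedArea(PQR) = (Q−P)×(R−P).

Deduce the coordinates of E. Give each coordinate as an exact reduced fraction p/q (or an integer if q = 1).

1. E_x = 4/97  [F, C, E are collinear ∩ BE ⟂ FC]
2. E_y = 864/97  [F, C, E are collinear ∩ BE ⟂ FC]
   → E = (4/97, 864/97)

E = (4/97, 864/97)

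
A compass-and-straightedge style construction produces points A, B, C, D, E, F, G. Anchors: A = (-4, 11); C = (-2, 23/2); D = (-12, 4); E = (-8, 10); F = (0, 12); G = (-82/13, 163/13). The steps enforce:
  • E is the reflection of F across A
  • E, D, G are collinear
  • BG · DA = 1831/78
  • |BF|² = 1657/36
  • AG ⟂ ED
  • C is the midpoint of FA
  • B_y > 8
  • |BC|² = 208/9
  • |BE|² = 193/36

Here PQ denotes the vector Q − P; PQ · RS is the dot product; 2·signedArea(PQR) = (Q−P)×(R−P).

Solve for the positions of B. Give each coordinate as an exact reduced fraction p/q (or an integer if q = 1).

1. B_x = -6  [line -8·x + -7·y + 83/6 = 0 ∩ |BC|² = 208/9]
2. B_y = 53/6  [line -8·x + -7·y + 83/6 = 0 ∩ |BC|² = 208/9]
   → B = (-6, 53/6)

B = (-6, 53/6)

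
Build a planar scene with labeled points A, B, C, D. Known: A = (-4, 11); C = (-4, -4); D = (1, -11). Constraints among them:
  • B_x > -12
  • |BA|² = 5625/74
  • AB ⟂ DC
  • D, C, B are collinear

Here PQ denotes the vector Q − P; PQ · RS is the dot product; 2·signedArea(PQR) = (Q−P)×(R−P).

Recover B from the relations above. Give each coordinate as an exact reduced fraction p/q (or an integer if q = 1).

1. B_x = -821/74  [D, C, B are collinear ∩ AB ⟂ DC]
2. B_y = 439/74  [D, C, B are collinear ∩ AB ⟂ DC]
   → B = (-821/74, 439/74)

B = (-821/74, 439/74)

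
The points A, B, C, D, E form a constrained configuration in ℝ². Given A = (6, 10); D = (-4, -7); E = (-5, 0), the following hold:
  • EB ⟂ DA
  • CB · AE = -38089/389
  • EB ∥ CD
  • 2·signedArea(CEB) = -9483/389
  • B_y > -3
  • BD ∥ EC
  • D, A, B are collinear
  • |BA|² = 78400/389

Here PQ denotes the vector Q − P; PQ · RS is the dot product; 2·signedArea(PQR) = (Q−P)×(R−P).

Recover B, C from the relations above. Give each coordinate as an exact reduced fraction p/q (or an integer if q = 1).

B = (-466/389, -870/389)
C = (-3035/389, -1853/389)

1. B_x = -466/389  [D, A, B are collinear ∩ EB ⟂ DA]
2. B_y = -870/389  [D, A, B are collinear ∩ EB ⟂ DA]
   → B = (-466/389, -870/389)
3. C_x = -3035/389  [EB ∥ CD ∩ BD ∥ EC]
4. C_y = -1853/389  [EB ∥ CD ∩ BD ∥ EC]
   → C = (-3035/389, -1853/389)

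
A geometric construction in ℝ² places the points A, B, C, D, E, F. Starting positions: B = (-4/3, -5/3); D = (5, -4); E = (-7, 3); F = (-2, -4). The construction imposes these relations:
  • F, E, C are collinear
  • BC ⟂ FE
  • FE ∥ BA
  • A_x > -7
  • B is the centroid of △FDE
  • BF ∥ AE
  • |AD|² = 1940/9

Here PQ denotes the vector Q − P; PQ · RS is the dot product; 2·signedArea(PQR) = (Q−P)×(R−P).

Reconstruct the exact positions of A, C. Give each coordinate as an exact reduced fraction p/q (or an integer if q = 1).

A = (-19/3, 16/3)
C = (-213/74, -205/74)

1. A_x = -19/3  [BF ∥ AE ∩ FE ∥ BA]
2. A_y = 16/3  [BF ∥ AE ∩ FE ∥ BA]
   → A = (-19/3, 16/3)
3. C_x = -213/74  [F, E, C are collinear ∩ BC ⟂ FE]
4. C_y = -205/74  [F, E, C are collinear ∩ BC ⟂ FE]
   → C = (-213/74, -205/74)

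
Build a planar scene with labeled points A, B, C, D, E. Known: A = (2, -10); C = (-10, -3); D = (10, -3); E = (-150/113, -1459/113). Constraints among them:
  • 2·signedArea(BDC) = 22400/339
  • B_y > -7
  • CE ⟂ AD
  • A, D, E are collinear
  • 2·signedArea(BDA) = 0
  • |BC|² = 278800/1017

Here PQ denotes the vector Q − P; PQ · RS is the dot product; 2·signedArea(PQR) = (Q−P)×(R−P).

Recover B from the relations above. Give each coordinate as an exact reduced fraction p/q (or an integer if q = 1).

B = (2110/339, -2137/339)

1. B_x = 2110/339  [2·signedArea(BDA) = 0 ∩ 2·signedArea(BDC) = 22400/339]
2. B_y = -2137/339  [2·signedArea(BDA) = 0 ∩ 2·signedArea(BDC) = 22400/339]
   → B = (2110/339, -2137/339)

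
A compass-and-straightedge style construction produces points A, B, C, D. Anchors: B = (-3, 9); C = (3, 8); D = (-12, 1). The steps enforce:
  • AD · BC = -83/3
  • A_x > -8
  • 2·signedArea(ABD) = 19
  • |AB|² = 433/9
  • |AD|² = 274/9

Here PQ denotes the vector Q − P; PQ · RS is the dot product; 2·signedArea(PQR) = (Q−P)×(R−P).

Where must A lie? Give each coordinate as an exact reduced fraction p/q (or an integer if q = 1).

1. A_x = -7  [AD · BC = -83/3 ∩ 2·signedArea(ABD) = 19]
2. A_y = 10/3  [AD · BC = -83/3 ∩ 2·signedArea(ABD) = 19]
   → A = (-7, 10/3)

A = (-7, 10/3)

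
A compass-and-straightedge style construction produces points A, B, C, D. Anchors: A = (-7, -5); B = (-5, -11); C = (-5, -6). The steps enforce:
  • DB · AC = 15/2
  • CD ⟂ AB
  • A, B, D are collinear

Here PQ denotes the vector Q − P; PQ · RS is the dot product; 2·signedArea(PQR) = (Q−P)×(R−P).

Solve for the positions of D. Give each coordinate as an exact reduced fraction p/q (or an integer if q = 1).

1. D_x = -13/2  [A, B, D are collinear ∩ CD ⟂ AB]
2. D_y = -13/2  [A, B, D are collinear ∩ CD ⟂ AB]
   → D = (-13/2, -13/2)

D = (-13/2, -13/2)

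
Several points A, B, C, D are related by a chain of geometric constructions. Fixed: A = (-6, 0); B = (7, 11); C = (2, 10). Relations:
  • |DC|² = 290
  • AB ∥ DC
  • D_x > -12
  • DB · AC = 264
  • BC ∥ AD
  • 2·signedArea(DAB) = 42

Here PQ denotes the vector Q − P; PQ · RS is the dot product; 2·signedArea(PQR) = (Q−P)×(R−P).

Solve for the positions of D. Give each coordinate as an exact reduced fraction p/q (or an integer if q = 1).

1. D_x = -11  [AB ∥ DC ∩ BC ∥ AD]
2. D_y = -1  [AB ∥ DC ∩ BC ∥ AD]
   → D = (-11, -1)

D = (-11, -1)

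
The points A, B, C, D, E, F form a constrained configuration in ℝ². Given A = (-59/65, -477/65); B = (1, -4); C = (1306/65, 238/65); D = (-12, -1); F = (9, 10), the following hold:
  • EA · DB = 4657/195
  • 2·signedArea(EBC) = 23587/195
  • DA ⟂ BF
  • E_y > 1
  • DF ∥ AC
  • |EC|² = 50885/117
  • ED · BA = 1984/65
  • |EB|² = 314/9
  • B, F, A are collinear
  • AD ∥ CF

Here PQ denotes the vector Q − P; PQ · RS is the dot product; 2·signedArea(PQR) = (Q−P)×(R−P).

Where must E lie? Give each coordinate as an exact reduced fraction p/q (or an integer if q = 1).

1. E_x = -2/3  [EA · DB = 4657/195 ∩ ED · BA = 1984/65]
2. E_y = 5/3  [EA · DB = 4657/195 ∩ ED · BA = 1984/65]
   → E = (-2/3, 5/3)

E = (-2/3, 5/3)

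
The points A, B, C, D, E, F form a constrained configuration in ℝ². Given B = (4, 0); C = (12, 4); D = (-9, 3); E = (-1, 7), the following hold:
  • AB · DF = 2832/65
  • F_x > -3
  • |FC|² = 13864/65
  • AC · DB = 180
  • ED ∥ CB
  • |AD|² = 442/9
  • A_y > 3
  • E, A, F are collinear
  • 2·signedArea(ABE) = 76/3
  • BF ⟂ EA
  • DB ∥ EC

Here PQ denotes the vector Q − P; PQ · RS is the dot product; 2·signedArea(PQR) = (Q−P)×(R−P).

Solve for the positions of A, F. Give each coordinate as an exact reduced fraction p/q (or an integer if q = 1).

A = (-2, 10/3)
F = (-158/65, 114/65)

1. A_x = -2  [2·signedArea(ABE) = 76/3 ∩ AC · DB = 180]
2. A_y = 10/3  [2·signedArea(ABE) = 76/3 ∩ AC · DB = 180]
   → A = (-2, 10/3)
3. F_x = -158/65  [E, A, F are collinear ∩ BF ⟂ EA]
4. F_y = 114/65  [E, A, F are collinear ∩ BF ⟂ EA]
   → F = (-158/65, 114/65)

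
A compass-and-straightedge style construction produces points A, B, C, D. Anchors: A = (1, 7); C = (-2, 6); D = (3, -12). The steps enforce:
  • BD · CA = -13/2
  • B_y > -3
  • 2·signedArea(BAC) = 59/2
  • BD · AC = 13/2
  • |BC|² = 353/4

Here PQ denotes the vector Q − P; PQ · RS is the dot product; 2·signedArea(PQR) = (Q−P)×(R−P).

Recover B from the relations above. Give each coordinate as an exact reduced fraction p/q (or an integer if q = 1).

1. B_x = 2  [2·signedArea(BAC) = 59/2 ∩ BD · CA = -13/2]
2. B_y = -5/2  [2·signedArea(BAC) = 59/2 ∩ BD · CA = -13/2]
   → B = (2, -5/2)

B = (2, -5/2)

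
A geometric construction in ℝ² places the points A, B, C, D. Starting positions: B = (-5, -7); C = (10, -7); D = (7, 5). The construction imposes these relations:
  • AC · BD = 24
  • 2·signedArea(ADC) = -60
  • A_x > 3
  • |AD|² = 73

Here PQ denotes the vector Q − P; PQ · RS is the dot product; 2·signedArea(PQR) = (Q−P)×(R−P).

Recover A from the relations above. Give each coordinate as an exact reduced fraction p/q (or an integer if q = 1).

1. A_x = 4  [AC · BD = 24 ∩ 2·signedArea(ADC) = -60]
2. A_y = -3  [AC · BD = 24 ∩ 2·signedArea(ADC) = -60]
   → A = (4, -3)

A = (4, -3)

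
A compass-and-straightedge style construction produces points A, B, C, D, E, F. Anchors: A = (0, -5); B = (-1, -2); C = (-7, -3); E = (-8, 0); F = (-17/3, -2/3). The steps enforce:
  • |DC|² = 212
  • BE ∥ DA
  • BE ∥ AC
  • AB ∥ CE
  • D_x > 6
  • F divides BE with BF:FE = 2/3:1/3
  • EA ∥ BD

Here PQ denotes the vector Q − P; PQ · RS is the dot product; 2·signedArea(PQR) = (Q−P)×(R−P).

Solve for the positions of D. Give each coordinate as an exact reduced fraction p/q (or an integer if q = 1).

1. D_x = 7  [BE ∥ DA ∩ EA ∥ BD]
2. D_y = -7  [BE ∥ DA ∩ EA ∥ BD]
   → D = (7, -7)

D = (7, -7)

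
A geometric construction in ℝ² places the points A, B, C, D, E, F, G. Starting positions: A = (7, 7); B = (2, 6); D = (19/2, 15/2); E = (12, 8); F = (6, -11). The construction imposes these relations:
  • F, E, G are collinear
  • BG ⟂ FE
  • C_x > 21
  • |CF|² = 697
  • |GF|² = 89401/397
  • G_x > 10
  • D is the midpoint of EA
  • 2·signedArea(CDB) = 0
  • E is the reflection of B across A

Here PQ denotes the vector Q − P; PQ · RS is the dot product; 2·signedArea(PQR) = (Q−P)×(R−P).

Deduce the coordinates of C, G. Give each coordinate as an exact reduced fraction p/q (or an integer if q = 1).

C = (22, 10)
G = (4176/397, 1314/397)

1. C_x = 22  [line 3/2·x + -15/2·y + 42 = 0 ∩ |CF|² = 697]
2. C_y = 10  [line 3/2·x + -15/2·y + 42 = 0 ∩ |CF|² = 697]
   → C = (22, 10)
3. G_x = 4176/397  [F, E, G are collinear ∩ BG ⟂ FE]
4. G_y = 1314/397  [F, E, G are collinear ∩ BG ⟂ FE]
   → G = (4176/397, 1314/397)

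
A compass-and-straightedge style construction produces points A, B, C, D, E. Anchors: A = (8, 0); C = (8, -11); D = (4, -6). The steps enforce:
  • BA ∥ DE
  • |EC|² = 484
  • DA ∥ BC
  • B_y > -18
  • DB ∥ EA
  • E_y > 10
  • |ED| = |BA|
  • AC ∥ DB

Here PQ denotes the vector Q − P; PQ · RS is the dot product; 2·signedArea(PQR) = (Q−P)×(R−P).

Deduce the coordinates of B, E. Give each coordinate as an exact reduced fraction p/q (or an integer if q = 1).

B = (4, -17)
E = (8, 11)

1. B_x = 4  [DA ∥ BC ∩ AC ∥ DB]
2. B_y = -17  [DA ∥ BC ∩ AC ∥ DB]
   → B = (4, -17)
3. E_x = 8  [DB ∥ EA ∩ BA ∥ DE]
4. E_y = 11  [DB ∥ EA ∩ BA ∥ DE]
   → E = (8, 11)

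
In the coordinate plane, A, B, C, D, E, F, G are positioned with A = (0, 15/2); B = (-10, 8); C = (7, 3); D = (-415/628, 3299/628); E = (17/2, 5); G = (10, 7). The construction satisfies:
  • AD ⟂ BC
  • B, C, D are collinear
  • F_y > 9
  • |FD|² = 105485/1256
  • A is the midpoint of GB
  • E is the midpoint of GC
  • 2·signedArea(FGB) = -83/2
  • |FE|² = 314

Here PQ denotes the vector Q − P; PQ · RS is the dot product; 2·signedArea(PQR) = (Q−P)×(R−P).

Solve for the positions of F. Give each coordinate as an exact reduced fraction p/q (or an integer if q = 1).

F = (-17/2, 10)

1. F_x = -17/2  [line -1·x + -20·y + 383/2 = 0 ∩ |FE|² = 314]
2. F_y = 10  [line -1·x + -20·y + 383/2 = 0 ∩ |FE|² = 314]
   → F = (-17/2, 10)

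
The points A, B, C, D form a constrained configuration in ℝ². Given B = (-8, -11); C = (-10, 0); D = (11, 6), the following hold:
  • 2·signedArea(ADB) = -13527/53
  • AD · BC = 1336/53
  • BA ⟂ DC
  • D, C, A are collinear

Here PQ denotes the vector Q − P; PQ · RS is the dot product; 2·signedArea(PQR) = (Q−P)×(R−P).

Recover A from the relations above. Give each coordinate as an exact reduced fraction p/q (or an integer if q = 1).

A = (-586/53, -16/53)

1. A_x = -586/53  [D, C, A are collinear ∩ BA ⟂ DC]
2. A_y = -16/53  [D, C, A are collinear ∩ BA ⟂ DC]
   → A = (-586/53, -16/53)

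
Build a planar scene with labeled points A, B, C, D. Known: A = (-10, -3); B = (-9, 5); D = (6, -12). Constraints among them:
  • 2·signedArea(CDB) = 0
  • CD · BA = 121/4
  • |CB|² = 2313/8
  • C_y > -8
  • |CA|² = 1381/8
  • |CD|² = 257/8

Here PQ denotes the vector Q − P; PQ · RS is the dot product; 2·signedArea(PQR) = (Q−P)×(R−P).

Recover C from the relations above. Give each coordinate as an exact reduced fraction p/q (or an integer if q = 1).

C = (9/4, -31/4)

1. C_x = 9/4  [2·signedArea(CDB) = 0 ∩ CD · BA = 121/4]
2. C_y = -31/4  [2·signedArea(CDB) = 0 ∩ CD · BA = 121/4]
   → C = (9/4, -31/4)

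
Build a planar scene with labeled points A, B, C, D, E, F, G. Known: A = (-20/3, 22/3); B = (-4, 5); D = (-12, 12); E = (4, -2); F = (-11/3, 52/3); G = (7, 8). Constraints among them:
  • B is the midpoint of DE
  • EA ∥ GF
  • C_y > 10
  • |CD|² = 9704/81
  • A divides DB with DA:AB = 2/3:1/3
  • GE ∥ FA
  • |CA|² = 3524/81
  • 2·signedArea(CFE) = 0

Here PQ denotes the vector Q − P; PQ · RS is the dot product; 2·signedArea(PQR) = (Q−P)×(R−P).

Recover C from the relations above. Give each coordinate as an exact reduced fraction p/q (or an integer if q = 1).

1. C_x = -10/9  [line 58/3·x + 23/3·y + -62 = 0 ∩ |CA|² = 3524/81]
2. C_y = 98/9  [line 58/3·x + 23/3·y + -62 = 0 ∩ |CA|² = 3524/81]
   → C = (-10/9, 98/9)

C = (-10/9, 98/9)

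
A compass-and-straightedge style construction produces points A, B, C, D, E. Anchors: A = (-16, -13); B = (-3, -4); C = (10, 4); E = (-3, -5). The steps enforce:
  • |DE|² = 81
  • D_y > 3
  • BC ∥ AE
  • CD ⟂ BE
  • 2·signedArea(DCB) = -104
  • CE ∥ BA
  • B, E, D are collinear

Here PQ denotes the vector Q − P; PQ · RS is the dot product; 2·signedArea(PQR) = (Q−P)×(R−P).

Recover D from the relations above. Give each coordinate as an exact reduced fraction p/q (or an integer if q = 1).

1. D_x = -3  [B, E, D are collinear ∩ CD ⟂ BE]
2. D_y = 4  [B, E, D are collinear ∩ CD ⟂ BE]
   → D = (-3, 4)

D = (-3, 4)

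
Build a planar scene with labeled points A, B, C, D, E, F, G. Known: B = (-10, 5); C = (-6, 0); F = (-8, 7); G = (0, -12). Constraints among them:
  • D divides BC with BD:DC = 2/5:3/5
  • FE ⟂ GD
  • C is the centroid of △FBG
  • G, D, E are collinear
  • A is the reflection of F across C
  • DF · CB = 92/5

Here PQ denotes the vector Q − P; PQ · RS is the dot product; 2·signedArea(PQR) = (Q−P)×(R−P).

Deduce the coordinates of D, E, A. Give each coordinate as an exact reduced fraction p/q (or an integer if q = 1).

A = (-4, -7)
D = (-42/5, 3)
E = (-8218/821, 4823/821)

1. D_x = -42/5  [D divides BC with BD:DC = 2/5:3/5]
2. D_y = 3  [D divides BC with BD:DC = 2/5:3/5]
   → D = (-42/5, 3)
3. E_x = -8218/821  [G, D, E are collinear ∩ FE ⟂ GD]
4. E_y = 4823/821  [G, D, E are collinear ∩ FE ⟂ GD]
   → E = (-8218/821, 4823/821)
5. A_x = -4  [A is the reflection of F across C]
6. A_y = -7  [A is the reflection of F across C]
   → A = (-4, -7)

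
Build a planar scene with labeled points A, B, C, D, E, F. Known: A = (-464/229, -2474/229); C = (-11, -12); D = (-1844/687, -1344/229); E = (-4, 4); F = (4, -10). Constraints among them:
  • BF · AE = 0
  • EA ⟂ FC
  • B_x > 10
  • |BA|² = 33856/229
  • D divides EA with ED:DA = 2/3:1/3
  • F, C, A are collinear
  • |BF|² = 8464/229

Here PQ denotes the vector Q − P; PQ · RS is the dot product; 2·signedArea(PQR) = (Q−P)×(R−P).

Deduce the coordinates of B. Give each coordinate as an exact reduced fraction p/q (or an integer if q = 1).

B = (2296/229, -2106/229)

1. B_x = 2296/229  [line 452/229·x + -3390/229·y + -35708/229 = 0 ∩ |BF|² = 8464/229]
2. B_y = -2106/229  [line 452/229·x + -3390/229·y + -35708/229 = 0 ∩ |BF|² = 8464/229]
   → B = (2296/229, -2106/229)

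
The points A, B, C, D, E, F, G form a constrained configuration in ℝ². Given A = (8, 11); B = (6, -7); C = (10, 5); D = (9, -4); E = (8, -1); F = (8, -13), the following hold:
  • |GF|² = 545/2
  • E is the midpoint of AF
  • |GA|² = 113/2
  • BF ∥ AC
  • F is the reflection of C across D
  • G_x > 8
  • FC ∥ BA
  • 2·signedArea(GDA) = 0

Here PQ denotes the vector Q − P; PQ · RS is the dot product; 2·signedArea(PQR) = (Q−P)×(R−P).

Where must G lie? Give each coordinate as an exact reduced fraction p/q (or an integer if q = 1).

G = (17/2, 7/2)

1. G_x = 17/2  [line -15·x + -1·y + 131 = 0 ∩ |GA|² = 113/2]
2. G_y = 7/2  [line -15·x + -1·y + 131 = 0 ∩ |GA|² = 113/2]
   → G = (17/2, 7/2)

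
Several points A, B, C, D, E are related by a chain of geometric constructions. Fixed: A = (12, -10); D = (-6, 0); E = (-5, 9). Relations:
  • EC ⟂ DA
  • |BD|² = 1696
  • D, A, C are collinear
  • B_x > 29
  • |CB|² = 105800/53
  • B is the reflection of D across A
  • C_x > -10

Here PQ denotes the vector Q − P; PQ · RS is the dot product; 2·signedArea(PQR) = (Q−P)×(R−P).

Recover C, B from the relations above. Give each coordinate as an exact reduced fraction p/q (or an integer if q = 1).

1. C_x = -480/53  [D, A, C are collinear ∩ EC ⟂ DA]
2. C_y = 90/53  [D, A, C are collinear ∩ EC ⟂ DA]
   → C = (-480/53, 90/53)
3. B_x = 30  [B is the reflection of D across A]
4. B_y = -20  [B is the reflection of D across A]
   → B = (30, -20)

B = (30, -20)
C = (-480/53, 90/53)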